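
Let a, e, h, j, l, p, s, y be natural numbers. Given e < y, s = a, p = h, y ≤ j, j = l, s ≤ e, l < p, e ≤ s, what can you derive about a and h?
a < h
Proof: e ≤ s and s ≤ e, so e = s. s = a, so e = a. Since j = l and y ≤ j, y ≤ l. e < y, so e < l. Since l < p, e < p. Since p = h, e < h. From e = a, a < h.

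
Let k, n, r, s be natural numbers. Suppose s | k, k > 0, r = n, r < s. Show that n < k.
s | k and k > 0, therefore s ≤ k. r < s, so r < k. r = n, so n < k.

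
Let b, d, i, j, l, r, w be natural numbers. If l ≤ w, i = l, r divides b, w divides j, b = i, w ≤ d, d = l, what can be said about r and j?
r divides j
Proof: b = i and i = l, so b = l. From d = l and w ≤ d, w ≤ l. l ≤ w, so l = w. b = l, so b = w. Since r divides b, r divides w. w divides j, so r divides j.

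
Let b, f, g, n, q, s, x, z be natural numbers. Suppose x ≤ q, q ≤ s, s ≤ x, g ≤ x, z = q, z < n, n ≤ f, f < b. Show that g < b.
Since q ≤ s and s ≤ x, q ≤ x. From x ≤ q, x = q. Since g ≤ x, g ≤ q. z = q and z < n, hence q < n. n ≤ f, so q < f. Because g ≤ q, g < f. f < b, so g < b.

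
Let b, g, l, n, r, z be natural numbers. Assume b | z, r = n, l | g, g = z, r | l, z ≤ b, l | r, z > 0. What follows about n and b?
n | b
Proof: l | r and r | l, hence l = r. r = n, so l = n. b | z and z > 0, so b ≤ z. Since z ≤ b, z = b. Since g = z, g = b. l | g, so l | b. l = n, so n | b.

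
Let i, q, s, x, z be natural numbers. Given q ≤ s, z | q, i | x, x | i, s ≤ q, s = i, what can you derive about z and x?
z | x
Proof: i | x and x | i, hence i = x. q ≤ s and s ≤ q, thus q = s. Since s = i, q = i. Because z | q, z | i. Since i = x, z | x.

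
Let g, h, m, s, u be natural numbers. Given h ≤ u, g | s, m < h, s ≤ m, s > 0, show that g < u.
Since g | s and s > 0, g ≤ s. s ≤ m and m < h, thus s < h. Since g ≤ s, g < h. Since h ≤ u, g < u.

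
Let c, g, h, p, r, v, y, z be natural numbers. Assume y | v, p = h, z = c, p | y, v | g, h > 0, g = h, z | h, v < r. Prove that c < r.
z | h and h > 0, so z ≤ h. z = c, so c ≤ h. g = h and v | g, thus v | h. p | y and y | v, hence p | v. Since p = h, h | v. v | h, so v = h. v < r, so h < r. Since c ≤ h, c < r.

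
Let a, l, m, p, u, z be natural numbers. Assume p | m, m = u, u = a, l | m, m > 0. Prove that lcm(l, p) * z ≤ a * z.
m = u and u = a, thus m = a. l | m and p | m, so lcm(l, p) | m. m > 0, so lcm(l, p) ≤ m. m = a, so lcm(l, p) ≤ a. Then lcm(l, p) * z ≤ a * z.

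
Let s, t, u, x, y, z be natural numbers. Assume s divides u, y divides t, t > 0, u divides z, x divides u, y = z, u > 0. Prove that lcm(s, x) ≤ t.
s divides u and x divides u, so lcm(s, x) divides u. u > 0, so lcm(s, x) ≤ u. y = z and y divides t, thus z divides t. u divides z, so u divides t. t > 0, so u ≤ t. lcm(s, x) ≤ u, so lcm(s, x) ≤ t.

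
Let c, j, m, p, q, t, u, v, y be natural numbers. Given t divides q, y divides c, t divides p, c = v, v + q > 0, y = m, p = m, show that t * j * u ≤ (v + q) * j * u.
p = m and t divides p, thus t divides m. c = v and y divides c, thus y divides v. From y = m, m divides v. From t divides m, t divides v. t divides q, so t divides v + q. Since v + q > 0, t ≤ v + q. By multiplying by a non-negative, t * j ≤ (v + q) * j. By multiplying by a non-negative, t * j * u ≤ (v + q) * j * u.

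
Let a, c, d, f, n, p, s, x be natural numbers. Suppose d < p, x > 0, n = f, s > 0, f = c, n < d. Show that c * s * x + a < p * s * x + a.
Because n = f and f = c, n = c. Since n < d and d < p, n < p. n = c, so c < p. From s > 0, by multiplying by a positive, c * s < p * s. Combining with x > 0, by multiplying by a positive, c * s * x < p * s * x. Then c * s * x + a < p * s * x + a.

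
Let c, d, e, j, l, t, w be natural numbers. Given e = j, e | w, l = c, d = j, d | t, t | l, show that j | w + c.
e = j and e | w, thus j | w. d | t and t | l, therefore d | l. Since d = j, j | l. l = c, so j | c. From j | w, j | w + c.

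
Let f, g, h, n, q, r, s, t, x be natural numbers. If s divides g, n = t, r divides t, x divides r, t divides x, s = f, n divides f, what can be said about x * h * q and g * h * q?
x * h * q divides g * h * q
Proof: Because x divides r and r divides t, x divides t. Because t divides x, t = x. n = t and n divides f, hence t divides f. Since s = f and s divides g, f divides g. t divides f, so t divides g. From t = x, x divides g. Then x * h divides g * h. Then x * h * q divides g * h * q.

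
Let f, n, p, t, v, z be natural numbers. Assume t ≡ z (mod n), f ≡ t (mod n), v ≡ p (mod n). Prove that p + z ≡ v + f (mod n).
f ≡ t (mod n) and t ≡ z (mod n), thus f ≡ z (mod n). Since v ≡ p (mod n), by adding congruences, v + f ≡ p + z (mod n). Then p + z ≡ v + f (mod n).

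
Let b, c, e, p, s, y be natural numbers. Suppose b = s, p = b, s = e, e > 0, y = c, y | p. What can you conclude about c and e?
c ≤ e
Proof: Since b = s and s = e, b = e. Since p = b, p = e. y = c and y | p, so c | p. Because p = e, c | e. e > 0, so c ≤ e.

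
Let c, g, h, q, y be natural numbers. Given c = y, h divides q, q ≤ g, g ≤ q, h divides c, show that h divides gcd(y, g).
Because c = y and h divides c, h divides y. From q ≤ g and g ≤ q, q = g. Since h divides q, h divides g. Since h divides y, h divides gcd(y, g).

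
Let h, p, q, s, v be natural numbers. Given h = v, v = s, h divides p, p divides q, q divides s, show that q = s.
h = v and v = s, hence h = s. From h divides p and p divides q, h divides q. h = s, so s divides q. Since q divides s, s = q. Then q = s.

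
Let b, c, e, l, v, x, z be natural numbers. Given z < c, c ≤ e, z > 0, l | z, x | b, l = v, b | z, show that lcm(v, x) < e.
Because l = v and l | z, v | z. Because x | b and b | z, x | z. v | z, so lcm(v, x) | z. Since z > 0, lcm(v, x) ≤ z. z < c and c ≤ e, therefore z < e. Since lcm(v, x) ≤ z, lcm(v, x) < e.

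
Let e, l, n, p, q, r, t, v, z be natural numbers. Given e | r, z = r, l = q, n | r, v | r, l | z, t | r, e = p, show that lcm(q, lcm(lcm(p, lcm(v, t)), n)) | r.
z = r and l | z, so l | r. l = q, so q | r. e = p and e | r, therefore p | r. Since v | r and t | r, lcm(v, t) | r. p | r, so lcm(p, lcm(v, t)) | r. Since n | r, lcm(lcm(p, lcm(v, t)), n) | r. q | r, so lcm(q, lcm(lcm(p, lcm(v, t)), n)) | r.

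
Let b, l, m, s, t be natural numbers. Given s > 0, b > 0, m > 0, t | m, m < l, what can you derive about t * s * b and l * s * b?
t * s * b < l * s * b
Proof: Because t | m and m > 0, t ≤ m. Since m < l, t < l. Since s > 0, t * s < l * s. Since b > 0, t * s * b < l * s * b.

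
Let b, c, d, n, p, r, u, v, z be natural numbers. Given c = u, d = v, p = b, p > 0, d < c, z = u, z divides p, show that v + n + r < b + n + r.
Since c = u and d < c, d < u. d = v, so v < u. z = u and z divides p, thus u divides p. Since p > 0, u ≤ p. Since p = b, u ≤ b. v < u, so v < b. Then v + n < b + n. Then v + n + r < b + n + r.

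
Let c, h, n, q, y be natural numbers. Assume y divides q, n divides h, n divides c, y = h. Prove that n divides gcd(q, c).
Since y = h and y divides q, h divides q. n divides h, so n divides q. Since n divides c, n divides gcd(q, c).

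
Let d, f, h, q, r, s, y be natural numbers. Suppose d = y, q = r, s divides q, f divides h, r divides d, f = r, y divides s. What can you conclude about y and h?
y divides h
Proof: Since d = y and r divides d, r divides y. Since q = r and s divides q, s divides r. y divides s, so y divides r. Since r divides y, r = y. Since f = r and f divides h, r divides h. r = y, so y divides h.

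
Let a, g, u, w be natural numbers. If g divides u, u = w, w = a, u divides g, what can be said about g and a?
g = a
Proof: From g divides u and u divides g, g = u. u = w, so g = w. w = a, so g = a.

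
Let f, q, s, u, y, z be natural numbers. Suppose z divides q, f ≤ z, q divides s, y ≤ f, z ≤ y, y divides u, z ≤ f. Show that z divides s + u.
z divides q and q divides s, so z divides s. From f ≤ z and z ≤ f, f = z. Since y ≤ f, y ≤ z. Since z ≤ y, y = z. Since y divides u, z divides u. z divides s, so z divides s + u.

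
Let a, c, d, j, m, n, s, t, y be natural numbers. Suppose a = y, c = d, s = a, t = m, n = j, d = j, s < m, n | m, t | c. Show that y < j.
t = m and t | c, thus m | c. c = d, so m | d. Since d = j, m | j. n = j and n | m, thus j | m. m | j, so m = j. Since s = a and a = y, s = y. Since s < m, y < m. Since m = j, y < j.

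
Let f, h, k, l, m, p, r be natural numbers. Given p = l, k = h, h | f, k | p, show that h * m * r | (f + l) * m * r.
k = h and k | p, thus h | p. p = l, so h | l. h | f, so h | f + l. Then h * m | (f + l) * m. Then h * m * r | (f + l) * m * r.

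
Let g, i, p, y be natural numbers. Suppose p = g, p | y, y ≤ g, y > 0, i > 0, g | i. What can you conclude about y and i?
y ≤ i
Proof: p = g and p | y, hence g | y. Since y > 0, g ≤ y. Since y ≤ g, g = y. g | i, so y | i. Since i > 0, y ≤ i.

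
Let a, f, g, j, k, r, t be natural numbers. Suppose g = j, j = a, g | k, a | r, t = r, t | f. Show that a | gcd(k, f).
g = j and j = a, hence g = a. g | k, so a | k. t = r and t | f, therefore r | f. Since a | r, a | f. Since a | k, a | gcd(k, f).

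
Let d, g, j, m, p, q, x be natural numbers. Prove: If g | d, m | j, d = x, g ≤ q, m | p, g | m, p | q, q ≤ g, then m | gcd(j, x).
Because q ≤ g and g ≤ q, q = g. From p | q, p | g. Since m | p, m | g. Since g | m, g = m. g | d, so m | d. d = x, so m | x. m | j, so m | gcd(j, x).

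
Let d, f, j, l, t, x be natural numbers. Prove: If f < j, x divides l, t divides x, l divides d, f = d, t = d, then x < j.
t = d and t divides x, hence d divides x. Since x divides l and l divides d, x divides d. d divides x, so d = x. Since f = d, f = x. f < j, so x < j.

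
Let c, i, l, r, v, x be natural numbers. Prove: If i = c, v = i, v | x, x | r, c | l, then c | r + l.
v = i and v | x, hence i | x. Because i = c, c | x. Since x | r, c | r. c | l, so c | r + l.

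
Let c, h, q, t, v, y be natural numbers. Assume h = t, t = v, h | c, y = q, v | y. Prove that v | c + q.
h = t and t = v, hence h = v. Since h | c, v | c. y = q and v | y, therefore v | q. v | c, so v | c + q.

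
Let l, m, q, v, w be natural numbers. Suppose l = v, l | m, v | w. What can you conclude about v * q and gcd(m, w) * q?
v * q | gcd(m, w) * q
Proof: Since l = v and l | m, v | m. v | w, so v | gcd(m, w). Then v * q | gcd(m, w) * q.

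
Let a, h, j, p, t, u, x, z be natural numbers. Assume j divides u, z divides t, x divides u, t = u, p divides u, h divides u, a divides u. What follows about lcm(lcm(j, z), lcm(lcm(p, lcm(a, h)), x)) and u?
lcm(lcm(j, z), lcm(lcm(p, lcm(a, h)), x)) divides u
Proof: Because t = u and z divides t, z divides u. From j divides u, lcm(j, z) divides u. a divides u and h divides u, so lcm(a, h) divides u. p divides u, so lcm(p, lcm(a, h)) divides u. Since x divides u, lcm(lcm(p, lcm(a, h)), x) divides u. Since lcm(j, z) divides u, lcm(lcm(j, z), lcm(lcm(p, lcm(a, h)), x)) divides u.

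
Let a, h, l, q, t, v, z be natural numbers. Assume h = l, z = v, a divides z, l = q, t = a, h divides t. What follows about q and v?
q divides v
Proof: h = l and l = q, so h = q. From t = a and h divides t, h divides a. From z = v and a divides z, a divides v. Since h divides a, h divides v. h = q, so q divides v.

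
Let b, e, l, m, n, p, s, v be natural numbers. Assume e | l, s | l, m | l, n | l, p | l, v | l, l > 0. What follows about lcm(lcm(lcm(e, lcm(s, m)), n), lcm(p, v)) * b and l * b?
lcm(lcm(lcm(e, lcm(s, m)), n), lcm(p, v)) * b ≤ l * b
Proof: From s | l and m | l, lcm(s, m) | l. e | l, so lcm(e, lcm(s, m)) | l. n | l, so lcm(lcm(e, lcm(s, m)), n) | l. Because p | l and v | l, lcm(p, v) | l. Since lcm(lcm(e, lcm(s, m)), n) | l, lcm(lcm(lcm(e, lcm(s, m)), n), lcm(p, v)) | l. Since l > 0, lcm(lcm(lcm(e, lcm(s, m)), n), lcm(p, v)) ≤ l. Then lcm(lcm(lcm(e, lcm(s, m)), n), lcm(p, v)) * b ≤ l * b.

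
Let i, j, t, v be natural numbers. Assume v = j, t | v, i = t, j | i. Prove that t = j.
Since v = j and t | v, t | j. i = t and j | i, so j | t. From t | j, t = j.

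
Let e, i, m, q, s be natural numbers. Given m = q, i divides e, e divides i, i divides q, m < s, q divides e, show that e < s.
i divides e and e divides i, therefore i = e. Because i divides q, e divides q. q divides e, so q = e. m = q, so m = e. Since m < s, e < s.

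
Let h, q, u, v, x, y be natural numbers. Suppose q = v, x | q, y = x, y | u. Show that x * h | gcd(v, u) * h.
q = v and x | q, therefore x | v. y = x and y | u, thus x | u. Since x | v, x | gcd(v, u). Then x * h | gcd(v, u) * h.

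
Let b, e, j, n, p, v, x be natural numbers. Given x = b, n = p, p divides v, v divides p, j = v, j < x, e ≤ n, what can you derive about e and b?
e < b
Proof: Since n = p and e ≤ n, e ≤ p. Since v divides p and p divides v, v = p. j = v, so j = p. Since x = b and j < x, j < b. Since j = p, p < b. From e ≤ p, e < b.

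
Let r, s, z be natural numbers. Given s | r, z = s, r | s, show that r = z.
s | r and r | s, therefore s = r. Since z = s, z = r. Then r = z.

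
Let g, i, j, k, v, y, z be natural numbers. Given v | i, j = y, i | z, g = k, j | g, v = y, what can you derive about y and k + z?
y | k + z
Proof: g = k and j | g, so j | k. j = y, so y | k. Because v | i and i | z, v | z. Because v = y, y | z. Since y | k, y | k + z.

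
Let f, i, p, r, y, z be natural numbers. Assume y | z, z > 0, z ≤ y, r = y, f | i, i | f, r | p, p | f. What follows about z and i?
z | i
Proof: From y | z and z > 0, y ≤ z. z ≤ y, so y = z. From f | i and i | f, f = i. Since r | p and p | f, r | f. f = i, so r | i. Since r = y, y | i. y = z, so z | i.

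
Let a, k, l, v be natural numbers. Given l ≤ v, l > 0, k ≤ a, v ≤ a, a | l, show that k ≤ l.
a | l and l > 0, so a ≤ l. l ≤ v and v ≤ a, thus l ≤ a. From a ≤ l, a = l. k ≤ a, so k ≤ l.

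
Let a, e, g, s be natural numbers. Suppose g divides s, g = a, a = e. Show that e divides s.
From g = a and a = e, g = e. g divides s, so e divides s.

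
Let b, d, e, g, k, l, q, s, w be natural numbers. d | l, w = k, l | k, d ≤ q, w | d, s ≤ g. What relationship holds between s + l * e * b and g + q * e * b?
s + l * e * b ≤ g + q * e * b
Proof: w = k and w | d, thus k | d. From l | k, l | d. Since d | l, d = l. Since d ≤ q, l ≤ q. Then l * e ≤ q * e. Then l * e * b ≤ q * e * b. Since s ≤ g, s + l * e * b ≤ g + q * e * b.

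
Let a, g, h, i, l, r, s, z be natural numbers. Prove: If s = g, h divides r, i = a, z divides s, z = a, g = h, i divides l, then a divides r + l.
From s = g and g = h, s = h. z = a and z divides s, hence a divides s. Since s = h, a divides h. Because h divides r, a divides r. i = a and i divides l, hence a divides l. a divides r, so a divides r + l.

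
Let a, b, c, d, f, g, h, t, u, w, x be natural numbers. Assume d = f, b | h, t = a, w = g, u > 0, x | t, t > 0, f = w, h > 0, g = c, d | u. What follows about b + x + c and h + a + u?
b + x + c ≤ h + a + u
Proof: Since b | h and h > 0, b ≤ h. Since x | t and t > 0, x ≤ t. Since t = a, x ≤ a. Since b ≤ h, b + x ≤ h + a. From w = g and g = c, w = c. d = f and f = w, so d = w. Since d | u, w | u. Since u > 0, w ≤ u. Since w = c, c ≤ u. b + x ≤ h + a, so b + x + c ≤ h + a + u.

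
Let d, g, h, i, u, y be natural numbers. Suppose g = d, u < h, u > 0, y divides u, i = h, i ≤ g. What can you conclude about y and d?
y < d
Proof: Since y divides u and u > 0, y ≤ u. i = h and i ≤ g, thus h ≤ g. u < h, so u < g. y ≤ u, so y < g. Because g = d, y < d.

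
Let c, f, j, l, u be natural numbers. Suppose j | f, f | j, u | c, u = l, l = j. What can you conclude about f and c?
f | c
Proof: Because j | f and f | j, j = f. Since l = j, l = f. u = l and u | c, so l | c. l = f, so f | c.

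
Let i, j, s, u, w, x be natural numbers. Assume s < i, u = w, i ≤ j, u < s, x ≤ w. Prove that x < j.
From u = w and u < s, w < s. s < i and i ≤ j, therefore s < j. w < s, so w < j. x ≤ w, so x < j.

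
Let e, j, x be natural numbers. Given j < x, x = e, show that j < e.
x = e and j < x. By substitution, j < e.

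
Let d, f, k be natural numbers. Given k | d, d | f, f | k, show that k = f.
Since k | d and d | f, k | f. f | k, so k = f.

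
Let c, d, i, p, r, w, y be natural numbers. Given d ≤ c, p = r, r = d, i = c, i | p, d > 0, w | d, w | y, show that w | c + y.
p = r and r = d, hence p = d. Since i = c and i | p, c | p. p = d, so c | d. d > 0, so c ≤ d. Since d ≤ c, d = c. Since w | d, w | c. Since w | y, w | c + y.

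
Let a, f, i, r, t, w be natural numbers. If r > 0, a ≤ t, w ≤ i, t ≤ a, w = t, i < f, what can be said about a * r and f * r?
a * r < f * r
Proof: t ≤ a and a ≤ t, hence t = a. w = t, so w = a. Since w ≤ i, a ≤ i. Since i < f, a < f. Since r > 0, by multiplying by a positive, a * r < f * r.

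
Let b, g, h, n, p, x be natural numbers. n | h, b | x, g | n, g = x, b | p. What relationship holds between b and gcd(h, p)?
b | gcd(h, p)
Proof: From g = x and g | n, x | n. Since b | x, b | n. n | h, so b | h. Since b | p, b | gcd(h, p).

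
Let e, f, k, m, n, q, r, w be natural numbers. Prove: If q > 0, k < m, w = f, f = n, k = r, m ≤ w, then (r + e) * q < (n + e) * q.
w = f and f = n, thus w = n. k = r and k < m, thus r < m. m ≤ w, so r < w. From w = n, r < n. Then r + e < n + e. q > 0, so (r + e) * q < (n + e) * q.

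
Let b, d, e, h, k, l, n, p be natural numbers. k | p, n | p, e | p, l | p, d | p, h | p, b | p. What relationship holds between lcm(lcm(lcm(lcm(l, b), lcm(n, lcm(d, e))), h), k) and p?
lcm(lcm(lcm(lcm(l, b), lcm(n, lcm(d, e))), h), k) | p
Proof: l | p and b | p, therefore lcm(l, b) | p. Because d | p and e | p, lcm(d, e) | p. Since n | p, lcm(n, lcm(d, e)) | p. Since lcm(l, b) | p, lcm(lcm(l, b), lcm(n, lcm(d, e))) | p. Since h | p, lcm(lcm(lcm(l, b), lcm(n, lcm(d, e))), h) | p. k | p, so lcm(lcm(lcm(lcm(l, b), lcm(n, lcm(d, e))), h), k) | p.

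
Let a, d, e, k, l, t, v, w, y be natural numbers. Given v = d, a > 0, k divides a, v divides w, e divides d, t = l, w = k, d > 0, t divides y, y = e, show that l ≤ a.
t = l and t divides y, hence l divides y. Since y = e, l divides e. Since e divides d, l divides d. Since d > 0, l ≤ d. From v = d and v divides w, d divides w. w = k, so d divides k. k divides a, so d divides a. Since a > 0, d ≤ a. From l ≤ d, l ≤ a.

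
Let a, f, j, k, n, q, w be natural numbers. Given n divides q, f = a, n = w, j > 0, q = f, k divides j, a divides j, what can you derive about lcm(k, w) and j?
lcm(k, w) ≤ j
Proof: q = f and n divides q, hence n divides f. Since f = a, n divides a. n = w, so w divides a. a divides j, so w divides j. k divides j, so lcm(k, w) divides j. j > 0, so lcm(k, w) ≤ j.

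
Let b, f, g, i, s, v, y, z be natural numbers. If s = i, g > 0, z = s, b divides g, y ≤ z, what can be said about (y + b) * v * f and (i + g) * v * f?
(y + b) * v * f ≤ (i + g) * v * f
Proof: From z = s and s = i, z = i. y ≤ z, so y ≤ i. b divides g and g > 0, therefore b ≤ g. y ≤ i, so y + b ≤ i + g. By multiplying by a non-negative, (y + b) * v ≤ (i + g) * v. By multiplying by a non-negative, (y + b) * v * f ≤ (i + g) * v * f.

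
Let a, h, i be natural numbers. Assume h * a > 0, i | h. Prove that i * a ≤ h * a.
i | h, thus i * a | h * a. Since h * a > 0, i * a ≤ h * a.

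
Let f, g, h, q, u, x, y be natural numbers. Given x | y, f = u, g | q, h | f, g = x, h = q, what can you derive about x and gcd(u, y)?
x | gcd(u, y)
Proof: g = x and g | q, therefore x | q. h = q and h | f, therefore q | f. f = u, so q | u. x | q, so x | u. x | y, so x | gcd(u, y).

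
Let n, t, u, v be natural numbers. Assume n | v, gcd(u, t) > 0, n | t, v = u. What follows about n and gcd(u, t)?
n ≤ gcd(u, t)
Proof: v = u and n | v, therefore n | u. Since n | t, n | gcd(u, t). Since gcd(u, t) > 0, n ≤ gcd(u, t).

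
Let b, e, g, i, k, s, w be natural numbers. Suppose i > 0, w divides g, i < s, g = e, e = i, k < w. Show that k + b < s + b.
g = e and e = i, therefore g = i. Since w divides g, w divides i. i > 0, so w ≤ i. Since i < s, w < s. Since k < w, k < s. Then k + b < s + b.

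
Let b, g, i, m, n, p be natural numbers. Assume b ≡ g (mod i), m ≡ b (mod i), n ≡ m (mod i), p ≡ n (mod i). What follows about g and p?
g ≡ p (mod i)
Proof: p ≡ n (mod i) and n ≡ m (mod i), so p ≡ m (mod i). Since m ≡ b (mod i), p ≡ b (mod i). Since b ≡ g (mod i), p ≡ g (mod i). Then g ≡ p (mod i).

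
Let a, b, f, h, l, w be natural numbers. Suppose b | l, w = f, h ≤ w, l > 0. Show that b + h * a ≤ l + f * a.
b | l and l > 0, thus b ≤ l. w = f and h ≤ w, thus h ≤ f. Then h * a ≤ f * a. Because b ≤ l, b + h * a ≤ l + f * a.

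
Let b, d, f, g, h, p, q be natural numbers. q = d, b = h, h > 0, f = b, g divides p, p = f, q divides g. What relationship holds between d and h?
d ≤ h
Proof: p = f and f = b, so p = b. Since b = h, p = h. Because q divides g and g divides p, q divides p. Since p = h, q divides h. Since h > 0, q ≤ h. Since q = d, d ≤ h.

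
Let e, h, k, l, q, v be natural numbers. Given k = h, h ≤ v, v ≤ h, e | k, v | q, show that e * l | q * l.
h ≤ v and v ≤ h, so h = v. k = h, so k = v. e | k, so e | v. Since v | q, e | q. Then e * l | q * l.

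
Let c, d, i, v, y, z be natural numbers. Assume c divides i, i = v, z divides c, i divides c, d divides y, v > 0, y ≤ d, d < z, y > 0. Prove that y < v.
d divides y and y > 0, hence d ≤ y. y ≤ d, so d = y. Since d < z, y < z. From c divides i and i divides c, c = i. Since i = v, c = v. Because z divides c, z divides v. Since v > 0, z ≤ v. y < z, so y < v.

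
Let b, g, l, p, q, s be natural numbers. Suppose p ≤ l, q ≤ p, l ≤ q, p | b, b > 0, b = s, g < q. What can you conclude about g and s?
g < s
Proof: Because p ≤ l and l ≤ q, p ≤ q. From q ≤ p, q = p. Because g < q, g < p. p | b and b > 0, hence p ≤ b. b = s, so p ≤ s. Since g < p, g < s.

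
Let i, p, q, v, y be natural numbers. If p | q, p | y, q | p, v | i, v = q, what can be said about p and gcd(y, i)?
p | gcd(y, i)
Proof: Since q | p and p | q, q = p. Since v = q, v = p. Since v | i, p | i. Since p | y, p | gcd(y, i).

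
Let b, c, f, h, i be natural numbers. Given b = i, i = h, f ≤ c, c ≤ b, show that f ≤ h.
Since b = i and i = h, b = h. f ≤ c and c ≤ b, hence f ≤ b. Since b = h, f ≤ h.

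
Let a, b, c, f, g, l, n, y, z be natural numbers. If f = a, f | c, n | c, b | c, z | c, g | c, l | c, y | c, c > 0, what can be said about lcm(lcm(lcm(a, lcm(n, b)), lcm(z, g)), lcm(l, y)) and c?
lcm(lcm(lcm(a, lcm(n, b)), lcm(z, g)), lcm(l, y)) ≤ c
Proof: f = a and f | c, hence a | c. Since n | c and b | c, lcm(n, b) | c. a | c, so lcm(a, lcm(n, b)) | c. z | c and g | c, so lcm(z, g) | c. lcm(a, lcm(n, b)) | c, so lcm(lcm(a, lcm(n, b)), lcm(z, g)) | c. From l | c and y | c, lcm(l, y) | c. lcm(lcm(a, lcm(n, b)), lcm(z, g)) | c, so lcm(lcm(lcm(a, lcm(n, b)), lcm(z, g)), lcm(l, y)) | c. c > 0, so lcm(lcm(lcm(a, lcm(n, b)), lcm(z, g)), lcm(l, y)) ≤ c.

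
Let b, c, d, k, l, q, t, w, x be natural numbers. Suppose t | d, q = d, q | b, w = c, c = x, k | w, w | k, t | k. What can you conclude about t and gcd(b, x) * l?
t | gcd(b, x) * l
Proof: q = d and q | b, thus d | b. Since t | d, t | b. Because w = c and c = x, w = x. k | w and w | k, thus k = w. t | k, so t | w. w = x, so t | x. Since t | b, t | gcd(b, x). Then t | gcd(b, x) * l.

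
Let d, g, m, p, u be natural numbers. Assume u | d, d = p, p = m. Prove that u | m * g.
d = p and p = m, therefore d = m. u | d, so u | m. Then u | m * g.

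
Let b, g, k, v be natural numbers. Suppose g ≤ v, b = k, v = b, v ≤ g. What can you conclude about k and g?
k = g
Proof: g ≤ v and v ≤ g, thus g = v. From v = b, g = b. b = k, so g = k. Then k = g.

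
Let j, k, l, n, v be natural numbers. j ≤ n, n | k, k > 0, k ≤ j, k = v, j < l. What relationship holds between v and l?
v < l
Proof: n | k and k > 0, thus n ≤ k. Since j ≤ n, j ≤ k. k ≤ j, so j = k. Since k = v, j = v. From j < l, v < l.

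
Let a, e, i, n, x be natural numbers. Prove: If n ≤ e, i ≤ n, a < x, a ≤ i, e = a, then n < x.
a ≤ i and i ≤ n, so a ≤ n. Because e = a and n ≤ e, n ≤ a. a ≤ n, so a = n. a < x, so n < x.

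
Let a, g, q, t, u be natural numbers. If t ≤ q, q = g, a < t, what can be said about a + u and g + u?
a + u < g + u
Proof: Since q = g and t ≤ q, t ≤ g. a < t, so a < g. Then a + u < g + u.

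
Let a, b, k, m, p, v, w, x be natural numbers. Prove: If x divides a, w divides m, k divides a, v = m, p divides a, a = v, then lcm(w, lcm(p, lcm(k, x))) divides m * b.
a = v and v = m, thus a = m. k divides a and x divides a, thus lcm(k, x) divides a. p divides a, so lcm(p, lcm(k, x)) divides a. Since a = m, lcm(p, lcm(k, x)) divides m. From w divides m, lcm(w, lcm(p, lcm(k, x))) divides m. Then lcm(w, lcm(p, lcm(k, x))) divides m * b.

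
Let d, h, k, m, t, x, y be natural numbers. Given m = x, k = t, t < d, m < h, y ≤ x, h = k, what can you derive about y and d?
y < d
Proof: h = k and k = t, so h = t. m = x and m < h, so x < h. Since h = t, x < t. Since t < d, x < d. Since y ≤ x, y < d.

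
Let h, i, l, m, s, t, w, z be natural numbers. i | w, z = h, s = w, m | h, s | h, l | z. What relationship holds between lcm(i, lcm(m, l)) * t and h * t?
lcm(i, lcm(m, l)) * t | h * t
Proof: Since s = w and s | h, w | h. Since i | w, i | h. Because z = h and l | z, l | h. Since m | h, lcm(m, l) | h. Because i | h, lcm(i, lcm(m, l)) | h. Then lcm(i, lcm(m, l)) * t | h * t.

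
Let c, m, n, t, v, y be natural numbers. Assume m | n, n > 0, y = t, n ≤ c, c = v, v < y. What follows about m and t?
m < t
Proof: Because m | n and n > 0, m ≤ n. Because c = v and n ≤ c, n ≤ v. Since m ≤ n, m ≤ v. y = t and v < y, therefore v < t. m ≤ v, so m < t.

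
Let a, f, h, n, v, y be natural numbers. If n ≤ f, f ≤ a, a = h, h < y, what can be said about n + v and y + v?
n + v < y + v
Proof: n ≤ f and f ≤ a, therefore n ≤ a. a = h, so n ≤ h. h < y, so n < y. Then n + v < y + v.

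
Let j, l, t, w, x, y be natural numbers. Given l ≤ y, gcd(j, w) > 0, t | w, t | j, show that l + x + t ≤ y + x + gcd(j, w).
l ≤ y, hence l + x ≤ y + x. t | j and t | w, so t | gcd(j, w). Since gcd(j, w) > 0, t ≤ gcd(j, w). l + x ≤ y + x, so l + x + t ≤ y + x + gcd(j, w).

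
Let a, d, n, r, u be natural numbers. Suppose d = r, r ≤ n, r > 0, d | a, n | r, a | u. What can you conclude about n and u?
n | u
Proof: Because n | r and r > 0, n ≤ r. Since r ≤ n, r = n. Because d | a and a | u, d | u. d = r, so r | u. Since r = n, n | u.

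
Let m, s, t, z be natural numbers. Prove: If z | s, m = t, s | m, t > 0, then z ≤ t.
m = t and s | m, hence s | t. Since z | s, z | t. t > 0, so z ≤ t.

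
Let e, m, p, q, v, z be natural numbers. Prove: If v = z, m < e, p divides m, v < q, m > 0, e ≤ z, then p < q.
p divides m and m > 0, therefore p ≤ m. Since m < e, p < e. Because e ≤ z, p < z. v = z and v < q, therefore z < q. Since p < z, p < q.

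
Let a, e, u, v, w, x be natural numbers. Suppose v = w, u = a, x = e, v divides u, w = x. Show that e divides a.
v = w and w = x, hence v = x. u = a and v divides u, hence v divides a. v = x, so x divides a. Since x = e, e divides a.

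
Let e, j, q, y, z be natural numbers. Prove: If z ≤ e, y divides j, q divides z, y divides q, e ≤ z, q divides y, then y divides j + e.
q divides y and y divides q, hence q = y. Since z ≤ e and e ≤ z, z = e. q divides z, so q divides e. q = y, so y divides e. y divides j, so y divides j + e.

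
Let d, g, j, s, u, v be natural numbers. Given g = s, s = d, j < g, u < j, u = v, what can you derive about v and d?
v < d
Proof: u = v and u < j, thus v < j. g = s and s = d, therefore g = d. Because j < g, j < d. v < j, so v < d.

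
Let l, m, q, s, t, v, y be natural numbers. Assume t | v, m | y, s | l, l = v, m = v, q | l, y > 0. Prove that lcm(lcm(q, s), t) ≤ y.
q | l and s | l, hence lcm(q, s) | l. Since l = v, lcm(q, s) | v. Since t | v, lcm(lcm(q, s), t) | v. m = v and m | y, hence v | y. lcm(lcm(q, s), t) | v, so lcm(lcm(q, s), t) | y. From y > 0, lcm(lcm(q, s), t) ≤ y.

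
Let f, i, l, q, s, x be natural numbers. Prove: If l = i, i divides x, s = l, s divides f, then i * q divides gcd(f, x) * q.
s = l and s divides f, so l divides f. l = i, so i divides f. i divides x, so i divides gcd(f, x). Then i * q divides gcd(f, x) * q.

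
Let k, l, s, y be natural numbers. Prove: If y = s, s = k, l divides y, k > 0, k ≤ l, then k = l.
Because y = s and s = k, y = k. Since l divides y, l divides k. k > 0, so l ≤ k. Since k ≤ l, l = k. Then k = l.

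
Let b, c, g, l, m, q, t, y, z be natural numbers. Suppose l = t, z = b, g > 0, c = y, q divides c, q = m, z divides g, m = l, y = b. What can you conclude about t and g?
t ≤ g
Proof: q = m and m = l, so q = l. Because l = t, q = t. Since c = y and q divides c, q divides y. Since y = b, q divides b. z = b and z divides g, so b divides g. Since q divides b, q divides g. Because g > 0, q ≤ g. Because q = t, t ≤ g.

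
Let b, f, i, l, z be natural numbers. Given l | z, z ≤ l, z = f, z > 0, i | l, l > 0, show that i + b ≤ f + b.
Because l | z and z > 0, l ≤ z. z ≤ l, so l = z. z = f, so l = f. i | l and l > 0, hence i ≤ l. l = f, so i ≤ f. Then i + b ≤ f + b.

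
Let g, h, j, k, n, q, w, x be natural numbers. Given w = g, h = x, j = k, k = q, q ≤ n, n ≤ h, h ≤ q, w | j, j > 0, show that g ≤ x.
j = k and k = q, thus j = q. q ≤ n and n ≤ h, therefore q ≤ h. Since h ≤ q, q = h. j = q, so j = h. Because w | j and j > 0, w ≤ j. Since j = h, w ≤ h. From h = x, w ≤ x. Because w = g, g ≤ x.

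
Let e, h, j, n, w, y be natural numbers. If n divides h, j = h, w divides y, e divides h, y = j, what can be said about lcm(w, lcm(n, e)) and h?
lcm(w, lcm(n, e)) divides h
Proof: Because y = j and j = h, y = h. w divides y, so w divides h. From n divides h and e divides h, lcm(n, e) divides h. Since w divides h, lcm(w, lcm(n, e)) divides h.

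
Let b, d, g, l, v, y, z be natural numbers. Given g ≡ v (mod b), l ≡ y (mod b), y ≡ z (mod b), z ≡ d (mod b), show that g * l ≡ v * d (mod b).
Since l ≡ y (mod b) and y ≡ z (mod b), l ≡ z (mod b). z ≡ d (mod b), so l ≡ d (mod b). Since g ≡ v (mod b), g * l ≡ v * d (mod b).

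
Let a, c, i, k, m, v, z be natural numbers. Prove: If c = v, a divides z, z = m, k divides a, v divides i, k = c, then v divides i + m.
k = c and c = v, thus k = v. z = m and a divides z, so a divides m. Since k divides a, k divides m. k = v, so v divides m. Since v divides i, v divides i + m.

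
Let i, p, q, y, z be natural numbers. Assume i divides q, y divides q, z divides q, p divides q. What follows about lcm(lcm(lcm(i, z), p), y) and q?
lcm(lcm(lcm(i, z), p), y) divides q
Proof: Since i divides q and z divides q, lcm(i, z) divides q. p divides q, so lcm(lcm(i, z), p) divides q. y divides q, so lcm(lcm(lcm(i, z), p), y) divides q.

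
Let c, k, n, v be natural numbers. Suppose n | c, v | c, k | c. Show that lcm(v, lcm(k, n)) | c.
k | c and n | c, thus lcm(k, n) | c. v | c, so lcm(v, lcm(k, n)) | c.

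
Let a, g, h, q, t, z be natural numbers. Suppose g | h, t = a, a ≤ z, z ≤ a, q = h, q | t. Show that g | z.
a ≤ z and z ≤ a, hence a = z. Since t = a, t = z. q = h and q | t, thus h | t. Since t = z, h | z. Since g | h, g | z.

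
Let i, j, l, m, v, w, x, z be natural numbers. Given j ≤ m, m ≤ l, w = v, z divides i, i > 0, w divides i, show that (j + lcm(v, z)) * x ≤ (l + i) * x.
j ≤ m and m ≤ l, therefore j ≤ l. w = v and w divides i, thus v divides i. Since z divides i, lcm(v, z) divides i. Since i > 0, lcm(v, z) ≤ i. j ≤ l, so j + lcm(v, z) ≤ l + i. By multiplying by a non-negative, (j + lcm(v, z)) * x ≤ (l + i) * x.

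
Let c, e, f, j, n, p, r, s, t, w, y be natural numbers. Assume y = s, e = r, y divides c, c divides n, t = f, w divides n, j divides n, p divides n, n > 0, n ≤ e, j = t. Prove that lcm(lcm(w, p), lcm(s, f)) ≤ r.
Since w divides n and p divides n, lcm(w, p) divides n. y divides c and c divides n, hence y divides n. y = s, so s divides n. j = t and t = f, therefore j = f. j divides n, so f divides n. Because s divides n, lcm(s, f) divides n. lcm(w, p) divides n, so lcm(lcm(w, p), lcm(s, f)) divides n. Since n > 0, lcm(lcm(w, p), lcm(s, f)) ≤ n. Since e = r and n ≤ e, n ≤ r. lcm(lcm(w, p), lcm(s, f)) ≤ n, so lcm(lcm(w, p), lcm(s, f)) ≤ r.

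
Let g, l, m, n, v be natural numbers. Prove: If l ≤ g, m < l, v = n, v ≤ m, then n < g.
From v ≤ m and m < l, v < l. Because l ≤ g, v < g. Since v = n, n < g.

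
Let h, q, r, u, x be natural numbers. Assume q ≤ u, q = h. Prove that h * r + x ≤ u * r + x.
From q = h and q ≤ u, h ≤ u. Then h * r ≤ u * r. Then h * r + x ≤ u * r + x.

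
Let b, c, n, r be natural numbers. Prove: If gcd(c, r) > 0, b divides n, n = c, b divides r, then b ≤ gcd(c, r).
n = c and b divides n, therefore b divides c. Since b divides r, b divides gcd(c, r). Since gcd(c, r) > 0, b ≤ gcd(c, r).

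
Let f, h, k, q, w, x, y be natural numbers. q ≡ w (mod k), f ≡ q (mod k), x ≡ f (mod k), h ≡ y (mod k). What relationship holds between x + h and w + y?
x + h ≡ w + y (mod k)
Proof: x ≡ f (mod k) and f ≡ q (mod k), therefore x ≡ q (mod k). q ≡ w (mod k), so x ≡ w (mod k). Since h ≡ y (mod k), by adding congruences, x + h ≡ w + y (mod k).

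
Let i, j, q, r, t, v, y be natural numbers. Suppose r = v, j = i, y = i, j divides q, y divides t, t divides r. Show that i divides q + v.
Because j = i and j divides q, i divides q. Because y divides t and t divides r, y divides r. r = v, so y divides v. y = i, so i divides v. Since i divides q, i divides q + v.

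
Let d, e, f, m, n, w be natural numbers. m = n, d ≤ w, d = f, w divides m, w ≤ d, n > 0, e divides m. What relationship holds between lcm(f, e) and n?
lcm(f, e) ≤ n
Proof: w ≤ d and d ≤ w, therefore w = d. Since d = f, w = f. w divides m, so f divides m. Since e divides m, lcm(f, e) divides m. Since m = n, lcm(f, e) divides n. Since n > 0, lcm(f, e) ≤ n.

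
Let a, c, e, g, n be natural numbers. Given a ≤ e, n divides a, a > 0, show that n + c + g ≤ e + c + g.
n divides a and a > 0, so n ≤ a. From a ≤ e, n ≤ e. Then n + c ≤ e + c. Then n + c + g ≤ e + c + g.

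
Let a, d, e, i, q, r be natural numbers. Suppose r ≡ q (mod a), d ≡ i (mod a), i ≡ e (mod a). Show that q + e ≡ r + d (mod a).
Since d ≡ i (mod a) and i ≡ e (mod a), d ≡ e (mod a). r ≡ q (mod a), so r + d ≡ q + e (mod a). Then q + e ≡ r + d (mod a).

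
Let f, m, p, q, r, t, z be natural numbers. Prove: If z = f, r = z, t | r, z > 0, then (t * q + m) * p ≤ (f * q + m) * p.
Because r = z and t | r, t | z. Since z > 0, t ≤ z. z = f, so t ≤ f. Then t * q ≤ f * q. Then t * q + m ≤ f * q + m. Then (t * q + m) * p ≤ (f * q + m) * p.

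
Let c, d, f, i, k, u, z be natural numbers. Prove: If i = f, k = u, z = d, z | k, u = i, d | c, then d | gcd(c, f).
u = i and i = f, thus u = f. z = d and z | k, thus d | k. Since k = u, d | u. Since u = f, d | f. Because d | c, d | gcd(c, f).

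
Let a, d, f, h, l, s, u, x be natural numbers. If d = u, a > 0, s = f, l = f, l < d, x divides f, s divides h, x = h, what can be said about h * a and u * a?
h * a < u * a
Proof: From s = f and s divides h, f divides h. Since x = h and x divides f, h divides f. f divides h, so f = h. Since l = f, l = h. d = u and l < d, thus l < u. l = h, so h < u. Using a > 0, by multiplying by a positive, h * a < u * a.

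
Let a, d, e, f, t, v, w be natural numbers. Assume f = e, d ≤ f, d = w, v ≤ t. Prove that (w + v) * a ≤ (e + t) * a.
From f = e and d ≤ f, d ≤ e. Since d = w, w ≤ e. v ≤ t, so w + v ≤ e + t. By multiplying by a non-negative, (w + v) * a ≤ (e + t) * a.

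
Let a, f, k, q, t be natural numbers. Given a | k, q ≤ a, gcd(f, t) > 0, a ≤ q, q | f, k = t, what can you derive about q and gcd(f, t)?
q ≤ gcd(f, t)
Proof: From a ≤ q and q ≤ a, a = q. k = t and a | k, so a | t. a = q, so q | t. Since q | f, q | gcd(f, t). gcd(f, t) > 0, so q ≤ gcd(f, t).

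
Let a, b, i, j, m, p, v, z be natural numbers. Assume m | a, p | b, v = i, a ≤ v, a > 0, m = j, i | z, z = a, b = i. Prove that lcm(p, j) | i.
b = i and p | b, so p | i. v = i and a ≤ v, so a ≤ i. Because z = a and i | z, i | a. Since a > 0, i ≤ a. Since a ≤ i, a = i. m = j and m | a, therefore j | a. Since a = i, j | i. p | i, so lcm(p, j) | i.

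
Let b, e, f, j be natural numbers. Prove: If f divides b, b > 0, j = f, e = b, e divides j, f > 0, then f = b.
From f divides b and b > 0, f ≤ b. e = b and e divides j, hence b divides j. j = f, so b divides f. f > 0, so b ≤ f. Since f ≤ b, f = b.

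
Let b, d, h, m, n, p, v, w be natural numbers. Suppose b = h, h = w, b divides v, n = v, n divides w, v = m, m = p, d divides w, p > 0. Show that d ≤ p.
Because b = h and h = w, b = w. Since b divides v, w divides v. n = v and n divides w, hence v divides w. Since w divides v, w = v. v = m and m = p, hence v = p. Since w = v, w = p. Since d divides w, d divides p. Since p > 0, d ≤ p.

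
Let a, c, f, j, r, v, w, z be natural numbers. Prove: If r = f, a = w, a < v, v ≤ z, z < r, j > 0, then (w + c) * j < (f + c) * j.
a = w and a < v, hence w < v. Because v ≤ z and z < r, v < r. w < v, so w < r. Since r = f, w < f. Then w + c < f + c. Using j > 0 and multiplying by a positive, (w + c) * j < (f + c) * j.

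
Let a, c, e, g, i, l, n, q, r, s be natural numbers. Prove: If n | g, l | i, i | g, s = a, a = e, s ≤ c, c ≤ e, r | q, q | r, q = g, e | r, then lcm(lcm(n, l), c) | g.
l | i and i | g, therefore l | g. Since n | g, lcm(n, l) | g. s = a and a = e, thus s = e. s ≤ c, so e ≤ c. Since c ≤ e, e = c. Since r | q and q | r, r = q. From q = g, r = g. e | r, so e | g. Since e = c, c | g. lcm(n, l) | g, so lcm(lcm(n, l), c) | g.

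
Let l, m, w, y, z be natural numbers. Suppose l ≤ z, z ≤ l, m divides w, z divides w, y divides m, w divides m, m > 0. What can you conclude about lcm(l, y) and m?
lcm(l, y) ≤ m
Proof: z ≤ l and l ≤ z, thus z = l. From w divides m and m divides w, w = m. Since z divides w, z divides m. Since z = l, l divides m. Since y divides m, lcm(l, y) divides m. Because m > 0, lcm(l, y) ≤ m.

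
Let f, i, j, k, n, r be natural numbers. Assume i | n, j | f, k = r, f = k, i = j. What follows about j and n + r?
j | n + r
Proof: Since i = j and i | n, j | n. f = k and k = r, hence f = r. Because j | f, j | r. Since j | n, j | n + r.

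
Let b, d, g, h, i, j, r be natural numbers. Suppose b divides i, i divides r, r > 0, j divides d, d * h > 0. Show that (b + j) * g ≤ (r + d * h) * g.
b divides i and i divides r, therefore b divides r. Since r > 0, b ≤ r. j divides d, hence j divides d * h. d * h > 0, so j ≤ d * h. b ≤ r, so b + j ≤ r + d * h. By multiplying by a non-negative, (b + j) * g ≤ (r + d * h) * g.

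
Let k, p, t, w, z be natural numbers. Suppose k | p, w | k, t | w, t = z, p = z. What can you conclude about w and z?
w = z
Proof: Because w | k and k | p, w | p. p = z, so w | z. t = z and t | w, therefore z | w. Since w | z, w = z.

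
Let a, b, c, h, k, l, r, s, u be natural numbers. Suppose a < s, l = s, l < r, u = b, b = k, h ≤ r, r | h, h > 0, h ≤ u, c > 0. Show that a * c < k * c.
l = s and l < r, hence s < r. Since a < s, a < r. u = b and b = k, hence u = k. r | h and h > 0, so r ≤ h. h ≤ r, so h = r. Since h ≤ u, r ≤ u. Since u = k, r ≤ k. a < r, so a < k. Since c > 0, a * c < k * c.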